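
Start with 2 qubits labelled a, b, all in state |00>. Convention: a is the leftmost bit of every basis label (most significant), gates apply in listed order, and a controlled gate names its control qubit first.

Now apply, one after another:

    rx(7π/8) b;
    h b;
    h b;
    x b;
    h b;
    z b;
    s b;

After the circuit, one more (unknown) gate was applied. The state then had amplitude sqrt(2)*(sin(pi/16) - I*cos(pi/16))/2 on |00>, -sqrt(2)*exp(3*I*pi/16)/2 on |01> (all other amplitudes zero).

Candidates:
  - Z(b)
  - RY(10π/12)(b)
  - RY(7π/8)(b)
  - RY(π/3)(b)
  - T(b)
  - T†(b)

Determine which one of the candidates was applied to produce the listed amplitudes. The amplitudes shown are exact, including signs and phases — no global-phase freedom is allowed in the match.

The unique candidate consistent with the amplitudes is T(b). Key observation: steps 3-6 multiply out to the identity, so the circuit reduces to the remaining gates.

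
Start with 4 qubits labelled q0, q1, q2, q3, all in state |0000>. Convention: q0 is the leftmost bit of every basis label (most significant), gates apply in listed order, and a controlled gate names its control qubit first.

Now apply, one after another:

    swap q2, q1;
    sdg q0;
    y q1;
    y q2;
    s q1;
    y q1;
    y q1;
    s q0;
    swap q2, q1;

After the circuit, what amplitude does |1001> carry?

|1001> carries amplitude 0 in the final state.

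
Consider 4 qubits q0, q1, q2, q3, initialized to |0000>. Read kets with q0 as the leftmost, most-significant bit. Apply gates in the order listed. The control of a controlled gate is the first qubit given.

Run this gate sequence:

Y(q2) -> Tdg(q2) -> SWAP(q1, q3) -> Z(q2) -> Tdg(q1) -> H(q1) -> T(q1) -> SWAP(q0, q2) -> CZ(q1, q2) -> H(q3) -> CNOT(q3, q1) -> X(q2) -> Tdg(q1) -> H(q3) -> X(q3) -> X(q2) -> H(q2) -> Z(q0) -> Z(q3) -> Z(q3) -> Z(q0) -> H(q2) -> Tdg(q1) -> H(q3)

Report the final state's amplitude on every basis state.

The final amplitudes are -exp(I*pi/4)/2 on |1000>, I/2 on |1001>, -1/2 on |1100>, -exp(3*I*pi/4)/2 on |1101>, and 0 on every other basis state. Key observation: the block from step 17 through step 22 cancels to the identity and can be dropped.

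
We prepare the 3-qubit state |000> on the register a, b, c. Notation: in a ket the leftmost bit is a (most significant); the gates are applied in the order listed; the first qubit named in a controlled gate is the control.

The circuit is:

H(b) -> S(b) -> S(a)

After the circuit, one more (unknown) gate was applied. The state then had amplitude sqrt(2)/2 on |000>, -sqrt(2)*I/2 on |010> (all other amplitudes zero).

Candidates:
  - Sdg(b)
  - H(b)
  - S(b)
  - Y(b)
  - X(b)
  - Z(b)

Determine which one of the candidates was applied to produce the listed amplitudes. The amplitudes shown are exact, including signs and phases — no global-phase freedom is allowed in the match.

It was Z(b) that produced the state shown.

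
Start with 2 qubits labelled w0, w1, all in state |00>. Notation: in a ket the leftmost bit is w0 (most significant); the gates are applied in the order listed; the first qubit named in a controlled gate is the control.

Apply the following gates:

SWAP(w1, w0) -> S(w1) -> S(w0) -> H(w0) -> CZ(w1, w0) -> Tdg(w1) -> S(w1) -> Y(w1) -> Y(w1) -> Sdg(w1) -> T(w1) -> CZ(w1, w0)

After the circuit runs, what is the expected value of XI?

The expectation value of XI is 1. Key observation: gates 5-12 undo each other exactly, leaving only the rest of the circuit to track.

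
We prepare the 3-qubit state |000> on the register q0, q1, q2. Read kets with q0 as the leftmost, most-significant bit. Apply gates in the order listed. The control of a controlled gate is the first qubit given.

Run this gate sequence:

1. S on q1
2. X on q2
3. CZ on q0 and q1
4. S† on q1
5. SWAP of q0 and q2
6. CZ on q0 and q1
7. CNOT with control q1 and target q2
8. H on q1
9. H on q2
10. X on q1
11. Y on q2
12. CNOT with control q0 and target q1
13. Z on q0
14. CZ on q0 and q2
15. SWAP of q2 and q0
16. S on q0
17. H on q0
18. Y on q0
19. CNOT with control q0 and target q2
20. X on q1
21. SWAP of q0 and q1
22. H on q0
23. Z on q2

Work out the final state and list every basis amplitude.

The final amplitudes are -1/2 + I/2 on |001>, -1/2 - I/2 on |010>, and 0 on every other basis state.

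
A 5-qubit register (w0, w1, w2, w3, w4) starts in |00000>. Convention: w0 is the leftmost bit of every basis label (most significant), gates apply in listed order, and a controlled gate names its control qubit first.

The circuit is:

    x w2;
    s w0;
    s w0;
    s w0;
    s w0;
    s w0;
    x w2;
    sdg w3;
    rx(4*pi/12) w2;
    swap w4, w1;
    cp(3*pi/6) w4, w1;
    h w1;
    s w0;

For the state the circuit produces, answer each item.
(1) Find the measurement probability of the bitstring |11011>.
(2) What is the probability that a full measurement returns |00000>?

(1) Outcome |11011> occurs with probability 0.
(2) Outcome |00000> occurs with probability 3/8.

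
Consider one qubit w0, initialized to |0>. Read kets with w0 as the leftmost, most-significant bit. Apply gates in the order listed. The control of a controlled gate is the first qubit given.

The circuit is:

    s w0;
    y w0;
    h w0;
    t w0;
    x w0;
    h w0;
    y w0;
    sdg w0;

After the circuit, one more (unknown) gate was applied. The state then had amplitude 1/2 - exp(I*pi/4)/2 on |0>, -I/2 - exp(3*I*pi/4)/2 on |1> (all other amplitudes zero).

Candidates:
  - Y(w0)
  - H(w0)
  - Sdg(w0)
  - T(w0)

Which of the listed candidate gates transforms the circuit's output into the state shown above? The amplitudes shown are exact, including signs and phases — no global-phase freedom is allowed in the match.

The applied gate was Y(w0).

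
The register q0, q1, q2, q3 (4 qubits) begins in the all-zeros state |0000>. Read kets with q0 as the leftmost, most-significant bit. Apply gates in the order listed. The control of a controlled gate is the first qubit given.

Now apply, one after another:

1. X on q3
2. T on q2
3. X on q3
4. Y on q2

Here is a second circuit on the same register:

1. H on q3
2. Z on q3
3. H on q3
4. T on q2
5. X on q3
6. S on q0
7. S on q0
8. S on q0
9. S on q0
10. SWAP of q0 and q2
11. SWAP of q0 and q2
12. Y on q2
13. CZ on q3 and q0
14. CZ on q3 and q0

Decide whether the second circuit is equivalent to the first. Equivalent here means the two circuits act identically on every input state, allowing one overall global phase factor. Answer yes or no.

Yes — the two circuits implement the same unitary up to a global phase.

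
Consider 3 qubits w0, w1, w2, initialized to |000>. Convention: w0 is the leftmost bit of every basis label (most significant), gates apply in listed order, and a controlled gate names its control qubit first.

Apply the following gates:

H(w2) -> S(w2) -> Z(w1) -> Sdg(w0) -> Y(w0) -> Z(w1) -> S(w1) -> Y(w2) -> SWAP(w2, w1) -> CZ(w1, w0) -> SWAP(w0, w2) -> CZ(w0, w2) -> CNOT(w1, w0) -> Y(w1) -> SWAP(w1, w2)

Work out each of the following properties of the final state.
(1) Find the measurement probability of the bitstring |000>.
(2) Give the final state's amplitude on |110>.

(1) A full measurement returns |000> with probability 0.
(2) |110> carries amplitude -sqrt(2)*I/2 in the final state.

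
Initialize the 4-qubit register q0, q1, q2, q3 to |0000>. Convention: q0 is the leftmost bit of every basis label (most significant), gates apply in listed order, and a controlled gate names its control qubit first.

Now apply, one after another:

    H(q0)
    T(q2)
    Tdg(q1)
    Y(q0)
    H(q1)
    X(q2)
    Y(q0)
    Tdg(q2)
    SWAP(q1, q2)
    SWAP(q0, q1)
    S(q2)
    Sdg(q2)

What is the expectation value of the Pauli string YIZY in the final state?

The expectation value of YIZY is 0. Key observation: gates 11-12 undo each other exactly, leaving only the rest of the circuit to track.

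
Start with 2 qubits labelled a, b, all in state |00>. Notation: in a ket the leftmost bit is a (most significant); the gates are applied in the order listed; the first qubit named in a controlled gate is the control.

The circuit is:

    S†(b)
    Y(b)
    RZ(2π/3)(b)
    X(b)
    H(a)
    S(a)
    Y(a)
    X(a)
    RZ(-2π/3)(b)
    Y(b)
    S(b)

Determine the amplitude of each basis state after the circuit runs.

The final amplitudes are 0 on |00>, sqrt(2)*exp(2*I*pi/3)/2 on |01>, 0 on |10>, sqrt(2)*exp(I*pi/6)/2 on |11>.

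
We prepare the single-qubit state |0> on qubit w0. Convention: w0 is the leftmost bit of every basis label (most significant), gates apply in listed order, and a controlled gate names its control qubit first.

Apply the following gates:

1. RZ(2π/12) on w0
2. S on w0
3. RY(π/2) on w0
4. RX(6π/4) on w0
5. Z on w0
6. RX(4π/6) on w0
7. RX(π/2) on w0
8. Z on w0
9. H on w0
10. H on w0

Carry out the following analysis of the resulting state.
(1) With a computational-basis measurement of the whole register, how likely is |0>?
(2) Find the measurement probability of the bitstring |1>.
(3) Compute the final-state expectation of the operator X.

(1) A full measurement returns |0> with probability 1/2.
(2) Outcome |1> occurs with probability 1/2.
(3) The observable X averages to 1.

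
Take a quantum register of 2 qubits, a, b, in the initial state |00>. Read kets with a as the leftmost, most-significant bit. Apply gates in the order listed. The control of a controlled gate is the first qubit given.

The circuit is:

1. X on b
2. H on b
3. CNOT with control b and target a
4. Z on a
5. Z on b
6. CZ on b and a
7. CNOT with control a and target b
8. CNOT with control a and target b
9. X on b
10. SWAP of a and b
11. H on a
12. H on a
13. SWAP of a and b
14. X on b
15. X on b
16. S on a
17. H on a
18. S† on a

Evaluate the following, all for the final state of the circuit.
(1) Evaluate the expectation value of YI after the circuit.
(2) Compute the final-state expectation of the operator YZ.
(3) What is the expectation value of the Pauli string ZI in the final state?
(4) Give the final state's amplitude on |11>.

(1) The observable YI averages to 0.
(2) In the final state, YZ has expectation 1.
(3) The observable ZI averages to 0.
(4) The final state's coefficient on |11> equals -I/2.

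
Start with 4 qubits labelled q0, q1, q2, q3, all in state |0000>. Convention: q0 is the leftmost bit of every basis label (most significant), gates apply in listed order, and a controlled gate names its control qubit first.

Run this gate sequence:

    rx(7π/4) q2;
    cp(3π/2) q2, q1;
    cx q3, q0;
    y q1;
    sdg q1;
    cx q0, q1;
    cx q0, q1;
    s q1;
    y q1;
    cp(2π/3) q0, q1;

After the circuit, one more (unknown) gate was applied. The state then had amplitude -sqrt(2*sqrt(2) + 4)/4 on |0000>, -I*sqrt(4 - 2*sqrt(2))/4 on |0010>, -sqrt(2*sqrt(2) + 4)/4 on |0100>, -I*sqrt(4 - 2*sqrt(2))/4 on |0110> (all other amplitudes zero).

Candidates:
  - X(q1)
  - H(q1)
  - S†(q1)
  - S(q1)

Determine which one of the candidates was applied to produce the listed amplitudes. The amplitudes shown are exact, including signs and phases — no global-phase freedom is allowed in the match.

The unique candidate consistent with the amplitudes is H(q1). Key observation: steps 4-9 multiply out to the identity, so the circuit reduces to the remaining gates.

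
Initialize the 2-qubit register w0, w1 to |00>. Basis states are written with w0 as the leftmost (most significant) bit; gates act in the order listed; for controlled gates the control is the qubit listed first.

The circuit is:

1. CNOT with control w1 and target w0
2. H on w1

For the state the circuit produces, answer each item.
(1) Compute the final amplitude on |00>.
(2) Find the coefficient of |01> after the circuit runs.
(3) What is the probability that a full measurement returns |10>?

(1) |00> carries amplitude sqrt(2)/2 in the final state.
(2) |01> carries amplitude sqrt(2)/2 in the final state.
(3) A full measurement returns |10> with probability 0.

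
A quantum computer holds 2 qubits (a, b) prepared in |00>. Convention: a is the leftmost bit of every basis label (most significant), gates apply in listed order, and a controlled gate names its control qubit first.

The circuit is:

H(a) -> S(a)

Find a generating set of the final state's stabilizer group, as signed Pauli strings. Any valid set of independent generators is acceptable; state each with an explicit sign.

The stabilizer group can be generated by +YI, +IZ, among other valid generating sets.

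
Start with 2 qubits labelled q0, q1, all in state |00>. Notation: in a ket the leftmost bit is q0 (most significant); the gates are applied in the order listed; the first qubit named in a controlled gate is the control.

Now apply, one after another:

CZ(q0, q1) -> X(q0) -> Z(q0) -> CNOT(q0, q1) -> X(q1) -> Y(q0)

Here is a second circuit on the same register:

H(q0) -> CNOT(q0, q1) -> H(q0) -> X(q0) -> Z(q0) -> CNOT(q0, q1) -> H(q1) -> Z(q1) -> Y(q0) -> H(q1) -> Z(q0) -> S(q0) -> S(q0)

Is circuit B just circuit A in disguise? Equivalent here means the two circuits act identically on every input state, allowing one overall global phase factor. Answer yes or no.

No — the two circuits implement different unitaries, even allowing a global phase.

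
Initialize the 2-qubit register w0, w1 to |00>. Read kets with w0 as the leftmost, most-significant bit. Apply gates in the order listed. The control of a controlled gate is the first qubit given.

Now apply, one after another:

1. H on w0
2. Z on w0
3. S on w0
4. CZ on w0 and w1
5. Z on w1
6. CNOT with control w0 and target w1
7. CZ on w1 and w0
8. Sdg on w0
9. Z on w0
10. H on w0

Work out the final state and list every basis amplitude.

The final amplitudes are 1/2 on |00>, -1/2 on |01>, 1/2 on |10>, 1/2 on |11>.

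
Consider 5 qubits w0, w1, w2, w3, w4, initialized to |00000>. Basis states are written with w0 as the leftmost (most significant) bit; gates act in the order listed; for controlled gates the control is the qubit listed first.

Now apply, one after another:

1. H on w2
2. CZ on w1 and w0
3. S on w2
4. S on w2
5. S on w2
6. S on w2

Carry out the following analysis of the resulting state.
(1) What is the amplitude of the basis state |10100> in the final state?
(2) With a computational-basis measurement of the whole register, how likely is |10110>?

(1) |10100> carries amplitude 0 in the final state. Key observation: gates 3-6 undo each other exactly, leaving only the rest of the circuit to track.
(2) Outcome |10110> occurs with probability 0.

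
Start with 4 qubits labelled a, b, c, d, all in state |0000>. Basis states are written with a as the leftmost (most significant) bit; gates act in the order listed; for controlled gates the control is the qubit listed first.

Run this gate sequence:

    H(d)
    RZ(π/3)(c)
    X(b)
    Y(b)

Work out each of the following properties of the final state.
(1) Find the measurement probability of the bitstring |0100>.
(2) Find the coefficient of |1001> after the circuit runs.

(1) The probability of measuring |0100> is 0.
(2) The amplitude on |1001> is 0.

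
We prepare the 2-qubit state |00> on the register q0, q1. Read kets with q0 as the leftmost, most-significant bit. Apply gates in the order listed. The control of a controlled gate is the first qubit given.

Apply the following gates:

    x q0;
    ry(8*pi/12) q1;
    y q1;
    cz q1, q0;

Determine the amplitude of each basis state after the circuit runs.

The resulting statevector has amplitude 0 on |00>, 0 on |01>, -sqrt(3)*I/2 on |10>, -I/2 on |11>.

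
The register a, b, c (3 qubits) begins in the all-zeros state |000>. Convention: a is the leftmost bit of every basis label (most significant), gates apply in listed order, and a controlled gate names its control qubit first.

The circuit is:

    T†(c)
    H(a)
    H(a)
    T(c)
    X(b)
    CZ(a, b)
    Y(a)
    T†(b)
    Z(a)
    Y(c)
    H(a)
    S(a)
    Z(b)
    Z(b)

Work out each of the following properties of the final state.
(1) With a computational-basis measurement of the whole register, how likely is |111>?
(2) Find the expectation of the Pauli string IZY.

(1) Outcome |111> occurs with probability 1/2. Key observation: the block from step 1 through step 4 cancels to the identity and can be dropped.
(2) The observable IZY averages to 0.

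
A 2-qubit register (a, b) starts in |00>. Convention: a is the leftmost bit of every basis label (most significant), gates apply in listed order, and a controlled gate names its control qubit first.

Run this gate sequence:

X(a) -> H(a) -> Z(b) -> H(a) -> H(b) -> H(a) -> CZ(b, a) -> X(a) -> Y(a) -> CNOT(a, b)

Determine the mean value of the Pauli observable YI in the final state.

In the final state, YI has expectation 0.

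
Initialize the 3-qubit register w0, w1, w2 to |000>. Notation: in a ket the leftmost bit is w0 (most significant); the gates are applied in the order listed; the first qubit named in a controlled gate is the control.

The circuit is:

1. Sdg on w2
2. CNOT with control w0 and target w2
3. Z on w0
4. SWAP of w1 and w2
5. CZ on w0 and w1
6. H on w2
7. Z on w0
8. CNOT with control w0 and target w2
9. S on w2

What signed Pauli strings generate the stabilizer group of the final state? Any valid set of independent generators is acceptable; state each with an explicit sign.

The stabilizer group can be generated by +IIY, +ZII, +IZI, among other valid generating sets.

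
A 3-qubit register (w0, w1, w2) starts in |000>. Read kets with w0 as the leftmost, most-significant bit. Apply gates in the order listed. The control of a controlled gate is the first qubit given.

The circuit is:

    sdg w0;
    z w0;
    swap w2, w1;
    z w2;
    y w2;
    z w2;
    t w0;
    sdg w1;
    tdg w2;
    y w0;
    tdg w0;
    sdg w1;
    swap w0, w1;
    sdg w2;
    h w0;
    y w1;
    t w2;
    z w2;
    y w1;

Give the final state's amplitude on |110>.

The amplitude on |110> is 0.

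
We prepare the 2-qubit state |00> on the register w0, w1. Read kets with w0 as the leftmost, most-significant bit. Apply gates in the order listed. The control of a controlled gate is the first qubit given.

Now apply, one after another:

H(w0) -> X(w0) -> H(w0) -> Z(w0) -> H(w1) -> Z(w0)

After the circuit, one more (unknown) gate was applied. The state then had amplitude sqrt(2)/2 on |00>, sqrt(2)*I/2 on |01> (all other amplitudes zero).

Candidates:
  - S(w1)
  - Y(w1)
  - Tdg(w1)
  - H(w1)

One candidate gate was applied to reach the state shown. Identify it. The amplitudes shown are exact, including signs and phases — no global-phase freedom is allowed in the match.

The applied gate was S(w1). Key observation: steps 1-4 multiply out to the identity, so the circuit reduces to the remaining gates.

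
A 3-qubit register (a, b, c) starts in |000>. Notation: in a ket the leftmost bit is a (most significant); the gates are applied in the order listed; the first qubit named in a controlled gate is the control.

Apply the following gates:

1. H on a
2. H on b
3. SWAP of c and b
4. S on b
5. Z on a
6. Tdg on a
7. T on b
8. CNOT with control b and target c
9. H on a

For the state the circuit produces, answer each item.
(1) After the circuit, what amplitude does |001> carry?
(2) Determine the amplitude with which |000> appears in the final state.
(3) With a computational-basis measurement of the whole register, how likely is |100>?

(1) |001> carries amplitude sqrt(2)*(1 + exp(3*I*pi/4))/4 in the final state.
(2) The amplitude on |000> is sqrt(2)*(1 + exp(3*I*pi/4))/4.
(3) The probability of measuring |100> is sqrt(2)/8 + 1/4.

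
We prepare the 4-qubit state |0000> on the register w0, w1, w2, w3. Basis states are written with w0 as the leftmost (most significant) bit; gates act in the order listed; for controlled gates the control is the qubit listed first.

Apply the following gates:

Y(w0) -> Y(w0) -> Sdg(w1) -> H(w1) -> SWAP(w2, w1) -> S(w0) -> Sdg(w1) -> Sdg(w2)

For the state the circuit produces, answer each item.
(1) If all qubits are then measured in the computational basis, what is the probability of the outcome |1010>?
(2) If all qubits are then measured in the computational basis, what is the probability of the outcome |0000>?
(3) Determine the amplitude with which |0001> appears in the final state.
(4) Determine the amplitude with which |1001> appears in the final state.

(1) Outcome |1010> occurs with probability 0.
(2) A full measurement returns |0000> with probability 1/2.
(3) The final state's coefficient on |0001> equals 0.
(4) The final state's coefficient on |1001> equals 0.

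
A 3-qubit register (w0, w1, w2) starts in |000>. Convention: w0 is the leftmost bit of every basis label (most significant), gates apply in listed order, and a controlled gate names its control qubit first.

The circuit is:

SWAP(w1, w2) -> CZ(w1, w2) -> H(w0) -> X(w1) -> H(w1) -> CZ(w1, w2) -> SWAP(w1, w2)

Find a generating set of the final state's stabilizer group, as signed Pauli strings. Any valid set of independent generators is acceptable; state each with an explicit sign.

The stabilizer group can be generated by +XII, -IIX, +IZI, among other valid generating sets.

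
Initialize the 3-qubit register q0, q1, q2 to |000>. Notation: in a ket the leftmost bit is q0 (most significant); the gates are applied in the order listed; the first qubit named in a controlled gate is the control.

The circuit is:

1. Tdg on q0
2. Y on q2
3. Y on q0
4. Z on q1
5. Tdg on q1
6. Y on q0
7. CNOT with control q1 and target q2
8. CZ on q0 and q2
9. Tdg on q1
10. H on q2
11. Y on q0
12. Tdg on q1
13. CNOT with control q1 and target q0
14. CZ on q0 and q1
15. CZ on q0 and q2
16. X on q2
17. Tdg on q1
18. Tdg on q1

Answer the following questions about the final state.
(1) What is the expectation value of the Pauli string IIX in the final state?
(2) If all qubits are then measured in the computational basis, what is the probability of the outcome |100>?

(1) The observable IIX averages to 1.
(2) Outcome |100> occurs with probability 1/2.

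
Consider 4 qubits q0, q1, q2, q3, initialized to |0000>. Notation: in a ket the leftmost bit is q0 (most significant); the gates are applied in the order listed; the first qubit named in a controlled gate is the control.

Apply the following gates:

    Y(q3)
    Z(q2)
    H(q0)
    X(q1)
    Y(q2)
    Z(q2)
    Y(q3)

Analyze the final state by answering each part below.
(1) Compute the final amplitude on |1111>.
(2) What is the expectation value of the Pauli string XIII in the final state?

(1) |1111> carries amplitude 0 in the final state.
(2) In the final state, XIII has expectation 1.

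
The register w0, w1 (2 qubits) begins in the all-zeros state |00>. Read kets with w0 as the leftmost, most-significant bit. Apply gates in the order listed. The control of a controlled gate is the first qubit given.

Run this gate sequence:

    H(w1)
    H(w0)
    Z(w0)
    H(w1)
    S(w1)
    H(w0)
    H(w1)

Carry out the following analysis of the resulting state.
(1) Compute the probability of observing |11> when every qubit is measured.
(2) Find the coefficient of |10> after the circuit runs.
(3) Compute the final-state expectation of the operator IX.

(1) A full measurement returns |11> with probability 1/2.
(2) |10> carries amplitude sqrt(2)/2 in the final state.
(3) In the final state, IX has expectation 1.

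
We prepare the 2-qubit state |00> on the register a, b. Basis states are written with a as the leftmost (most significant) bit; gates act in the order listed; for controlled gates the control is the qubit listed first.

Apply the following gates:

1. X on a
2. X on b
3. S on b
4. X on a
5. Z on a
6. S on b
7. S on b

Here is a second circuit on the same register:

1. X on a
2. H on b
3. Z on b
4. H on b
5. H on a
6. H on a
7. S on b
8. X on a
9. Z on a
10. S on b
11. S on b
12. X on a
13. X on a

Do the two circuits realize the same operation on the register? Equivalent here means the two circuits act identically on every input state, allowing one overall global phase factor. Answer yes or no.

Yes: on every input state the two circuits agree up to one overall phase factor.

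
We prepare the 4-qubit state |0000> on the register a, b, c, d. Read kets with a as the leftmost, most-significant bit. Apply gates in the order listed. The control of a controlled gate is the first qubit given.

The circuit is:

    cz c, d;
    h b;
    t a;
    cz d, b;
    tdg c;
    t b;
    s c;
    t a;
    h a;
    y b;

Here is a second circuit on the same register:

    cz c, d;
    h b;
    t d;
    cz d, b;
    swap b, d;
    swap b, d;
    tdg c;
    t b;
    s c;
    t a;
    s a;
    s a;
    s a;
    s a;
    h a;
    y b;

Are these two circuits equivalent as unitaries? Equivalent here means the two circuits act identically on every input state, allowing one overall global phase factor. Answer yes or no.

No, they are not equivalent — no single phase factor reconciles the two unitaries.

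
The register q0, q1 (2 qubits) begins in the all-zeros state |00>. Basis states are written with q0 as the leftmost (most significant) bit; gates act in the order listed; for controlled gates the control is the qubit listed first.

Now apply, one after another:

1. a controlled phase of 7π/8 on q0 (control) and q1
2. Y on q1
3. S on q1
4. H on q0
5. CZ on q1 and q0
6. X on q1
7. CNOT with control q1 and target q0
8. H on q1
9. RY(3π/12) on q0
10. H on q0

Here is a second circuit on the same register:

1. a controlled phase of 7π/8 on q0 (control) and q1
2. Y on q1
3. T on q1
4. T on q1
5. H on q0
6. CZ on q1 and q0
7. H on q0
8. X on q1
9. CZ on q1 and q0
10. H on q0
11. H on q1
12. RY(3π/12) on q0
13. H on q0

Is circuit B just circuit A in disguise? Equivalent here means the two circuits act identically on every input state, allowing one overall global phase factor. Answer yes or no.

Yes — the two circuits implement the same unitary up to a global phase.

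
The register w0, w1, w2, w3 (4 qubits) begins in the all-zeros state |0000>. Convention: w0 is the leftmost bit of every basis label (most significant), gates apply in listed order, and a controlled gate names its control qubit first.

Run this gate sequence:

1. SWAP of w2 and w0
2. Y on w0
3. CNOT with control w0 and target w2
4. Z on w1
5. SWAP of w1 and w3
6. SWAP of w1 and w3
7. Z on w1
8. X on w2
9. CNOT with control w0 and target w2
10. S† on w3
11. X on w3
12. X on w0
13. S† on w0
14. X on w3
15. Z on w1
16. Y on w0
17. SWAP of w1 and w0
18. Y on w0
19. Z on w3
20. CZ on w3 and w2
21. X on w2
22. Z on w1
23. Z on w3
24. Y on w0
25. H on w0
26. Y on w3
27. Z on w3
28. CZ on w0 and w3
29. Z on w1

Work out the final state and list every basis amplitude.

The resulting statevector has amplitude sqrt(2)*I/2 on |0101>, -sqrt(2)*I/2 on |1101>, and 0 on every other basis state. Key observation: steps 4-7 multiply out to the identity, so the circuit reduces to the remaining gates.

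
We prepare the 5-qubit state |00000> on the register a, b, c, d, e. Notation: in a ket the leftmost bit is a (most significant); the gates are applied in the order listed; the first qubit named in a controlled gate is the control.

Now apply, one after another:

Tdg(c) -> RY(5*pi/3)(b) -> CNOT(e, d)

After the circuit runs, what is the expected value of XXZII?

The expectation value of XXZII is 0.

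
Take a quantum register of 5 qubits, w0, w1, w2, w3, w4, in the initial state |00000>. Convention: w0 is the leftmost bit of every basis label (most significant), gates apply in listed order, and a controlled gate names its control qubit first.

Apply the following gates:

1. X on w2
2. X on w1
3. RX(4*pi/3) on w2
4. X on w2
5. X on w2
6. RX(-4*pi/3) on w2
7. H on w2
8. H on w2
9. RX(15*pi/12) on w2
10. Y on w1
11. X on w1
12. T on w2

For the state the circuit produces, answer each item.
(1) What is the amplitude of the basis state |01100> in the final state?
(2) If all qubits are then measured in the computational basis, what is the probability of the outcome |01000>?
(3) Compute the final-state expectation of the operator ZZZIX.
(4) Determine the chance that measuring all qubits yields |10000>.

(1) The final state's coefficient on |01100> equals sqrt(2 - sqrt(2))*exp(3*I*pi/4)/2.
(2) Outcome |01000> occurs with probability sqrt(2)/4 + 1/2.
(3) The expectation value of ZZZIX is 0.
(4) Outcome |10000> occurs with probability 0.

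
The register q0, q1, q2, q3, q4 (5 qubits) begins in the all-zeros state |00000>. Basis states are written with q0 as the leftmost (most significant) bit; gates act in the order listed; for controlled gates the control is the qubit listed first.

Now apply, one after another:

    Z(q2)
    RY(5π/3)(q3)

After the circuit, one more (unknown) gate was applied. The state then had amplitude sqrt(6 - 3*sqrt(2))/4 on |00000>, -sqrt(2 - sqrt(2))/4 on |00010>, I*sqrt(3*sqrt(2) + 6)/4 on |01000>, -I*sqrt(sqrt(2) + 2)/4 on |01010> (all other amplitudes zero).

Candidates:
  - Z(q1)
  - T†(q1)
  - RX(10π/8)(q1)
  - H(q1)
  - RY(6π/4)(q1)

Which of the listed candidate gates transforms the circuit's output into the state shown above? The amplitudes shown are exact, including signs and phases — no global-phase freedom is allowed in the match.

It was RX(10π/8)(q1) that produced the state shown.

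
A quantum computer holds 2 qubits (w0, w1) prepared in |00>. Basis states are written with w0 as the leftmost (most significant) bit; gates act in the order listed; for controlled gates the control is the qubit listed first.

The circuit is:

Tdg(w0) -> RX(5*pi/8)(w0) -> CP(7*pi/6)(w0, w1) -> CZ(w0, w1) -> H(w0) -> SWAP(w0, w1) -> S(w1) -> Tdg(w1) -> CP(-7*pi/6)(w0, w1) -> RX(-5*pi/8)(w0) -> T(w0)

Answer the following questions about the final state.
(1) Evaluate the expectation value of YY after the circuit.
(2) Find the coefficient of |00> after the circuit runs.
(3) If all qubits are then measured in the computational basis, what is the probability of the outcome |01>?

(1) The observable YY averages to 1/4.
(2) The amplitude on |00> is -sqrt(2)*sqrt(2 - sqrt(2))/8 + sqrt(2)/4 - sqrt(2)*I*sqrt(sqrt(2) + 2)/8.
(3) The probability of measuring |01> is 1/4 - sqrt(2 - sqrt(2))/8.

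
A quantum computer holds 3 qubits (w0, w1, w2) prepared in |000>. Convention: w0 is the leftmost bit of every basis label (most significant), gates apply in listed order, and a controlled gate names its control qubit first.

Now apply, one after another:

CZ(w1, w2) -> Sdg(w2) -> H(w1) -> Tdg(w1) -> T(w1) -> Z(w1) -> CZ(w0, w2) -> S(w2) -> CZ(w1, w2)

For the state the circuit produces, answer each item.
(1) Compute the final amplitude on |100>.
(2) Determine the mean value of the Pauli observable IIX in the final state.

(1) |100> carries amplitude 0 in the final state.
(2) In the final state, IIX has expectation 0.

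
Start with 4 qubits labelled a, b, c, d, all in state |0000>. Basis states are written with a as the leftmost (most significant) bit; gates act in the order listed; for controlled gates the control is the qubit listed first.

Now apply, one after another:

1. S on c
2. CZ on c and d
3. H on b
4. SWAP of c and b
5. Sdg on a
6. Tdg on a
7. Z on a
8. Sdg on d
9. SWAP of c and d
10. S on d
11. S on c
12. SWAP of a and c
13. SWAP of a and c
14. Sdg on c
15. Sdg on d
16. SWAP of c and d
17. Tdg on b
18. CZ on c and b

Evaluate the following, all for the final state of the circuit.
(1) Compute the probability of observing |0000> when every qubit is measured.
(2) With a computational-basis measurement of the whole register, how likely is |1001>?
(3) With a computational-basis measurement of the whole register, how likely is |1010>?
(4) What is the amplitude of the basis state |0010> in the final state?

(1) A full measurement returns |0000> with probability 1/2. Key observation: steps 9-16 multiply out to the identity, so the circuit reduces to the remaining gates.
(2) A full measurement returns |1001> with probability 0.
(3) A full measurement returns |1010> with probability 0.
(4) |0010> carries amplitude sqrt(2)/2 in the final state.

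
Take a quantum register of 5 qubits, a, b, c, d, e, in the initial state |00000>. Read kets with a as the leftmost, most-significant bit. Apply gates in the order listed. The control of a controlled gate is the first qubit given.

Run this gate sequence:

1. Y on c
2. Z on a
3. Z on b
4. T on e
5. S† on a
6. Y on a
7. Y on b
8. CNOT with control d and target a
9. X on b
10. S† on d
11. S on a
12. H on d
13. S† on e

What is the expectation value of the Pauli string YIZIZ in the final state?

The expectation value of YIZIZ is 0.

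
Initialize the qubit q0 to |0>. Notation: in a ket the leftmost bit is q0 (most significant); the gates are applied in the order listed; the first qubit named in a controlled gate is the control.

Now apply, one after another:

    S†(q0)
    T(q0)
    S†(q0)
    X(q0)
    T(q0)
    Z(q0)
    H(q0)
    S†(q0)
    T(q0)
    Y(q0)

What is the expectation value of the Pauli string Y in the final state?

In the final state, Y has expectation sqrt(2)/2.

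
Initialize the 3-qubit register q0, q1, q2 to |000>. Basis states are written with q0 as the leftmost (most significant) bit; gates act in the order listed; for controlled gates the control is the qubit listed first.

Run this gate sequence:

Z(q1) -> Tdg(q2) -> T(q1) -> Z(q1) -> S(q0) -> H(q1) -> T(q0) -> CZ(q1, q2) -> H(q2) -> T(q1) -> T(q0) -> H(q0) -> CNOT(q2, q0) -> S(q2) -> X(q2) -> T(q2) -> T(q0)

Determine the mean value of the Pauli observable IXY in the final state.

In the final state, IXY has expectation -1/2.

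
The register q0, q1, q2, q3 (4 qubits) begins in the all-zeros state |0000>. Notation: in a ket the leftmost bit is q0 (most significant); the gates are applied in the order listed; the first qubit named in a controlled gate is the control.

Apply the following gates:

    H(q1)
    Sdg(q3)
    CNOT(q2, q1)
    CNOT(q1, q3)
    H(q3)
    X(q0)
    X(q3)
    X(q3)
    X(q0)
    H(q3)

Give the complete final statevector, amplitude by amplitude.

The final amplitudes are sqrt(2)/2 on |0000>, sqrt(2)/2 on |0101>, and 0 on every other basis state. Key observation: gates 5-10 undo each other exactly, leaving only the rest of the circuit to track.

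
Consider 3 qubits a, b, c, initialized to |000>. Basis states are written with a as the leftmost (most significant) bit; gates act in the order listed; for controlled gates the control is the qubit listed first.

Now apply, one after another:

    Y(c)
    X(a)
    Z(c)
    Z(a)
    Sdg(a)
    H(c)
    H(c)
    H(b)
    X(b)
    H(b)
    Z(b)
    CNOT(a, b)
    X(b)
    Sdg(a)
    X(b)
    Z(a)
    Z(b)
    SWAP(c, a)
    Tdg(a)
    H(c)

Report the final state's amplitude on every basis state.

The resulting statevector has amplitude -sqrt(2)*exp(I*pi/4)/2 on |110>, sqrt(2)*exp(I*pi/4)/2 on |111>, and 0 on every other basis state. Key observation: steps 8-11 multiply out to the identity, so the circuit reduces to the remaining gates.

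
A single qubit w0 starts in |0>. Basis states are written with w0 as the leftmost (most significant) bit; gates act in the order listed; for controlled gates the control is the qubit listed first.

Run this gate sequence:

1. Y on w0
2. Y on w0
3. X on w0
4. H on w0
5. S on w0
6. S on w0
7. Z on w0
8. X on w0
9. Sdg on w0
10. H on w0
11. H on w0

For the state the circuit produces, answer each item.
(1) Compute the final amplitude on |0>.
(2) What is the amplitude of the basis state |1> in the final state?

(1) |0> carries amplitude -sqrt(2)/2 in the final state.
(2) |1> carries amplitude -sqrt(2)*I/2 in the final state.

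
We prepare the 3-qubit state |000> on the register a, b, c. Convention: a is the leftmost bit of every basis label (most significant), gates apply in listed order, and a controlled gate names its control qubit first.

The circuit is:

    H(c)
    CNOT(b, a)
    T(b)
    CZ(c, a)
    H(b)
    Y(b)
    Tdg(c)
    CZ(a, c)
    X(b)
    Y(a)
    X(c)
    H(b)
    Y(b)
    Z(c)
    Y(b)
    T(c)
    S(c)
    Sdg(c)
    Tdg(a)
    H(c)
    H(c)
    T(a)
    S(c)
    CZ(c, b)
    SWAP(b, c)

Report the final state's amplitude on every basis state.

After the circuit, the state carries amplitude sqrt(2)*exp(3*I*pi/4)/2 on |101>, -sqrt(2)*exp(3*I*pi/4)/2 on |111>, and 0 on every other basis state. Key observation: gates 18-23 undo each other exactly, leaving only the rest of the circuit to track.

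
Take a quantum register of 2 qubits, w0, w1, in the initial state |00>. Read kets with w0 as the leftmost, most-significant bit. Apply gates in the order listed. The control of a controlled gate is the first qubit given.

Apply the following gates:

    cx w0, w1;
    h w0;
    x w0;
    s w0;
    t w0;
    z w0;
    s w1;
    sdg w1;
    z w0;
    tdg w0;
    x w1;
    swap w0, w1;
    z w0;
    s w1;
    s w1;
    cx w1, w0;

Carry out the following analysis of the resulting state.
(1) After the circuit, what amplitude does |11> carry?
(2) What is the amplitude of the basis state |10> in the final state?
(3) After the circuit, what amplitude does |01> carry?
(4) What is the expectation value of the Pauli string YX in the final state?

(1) The final state's coefficient on |11> equals 0. Key observation: gates 5-10 undo each other exactly, leaving only the rest of the circuit to track.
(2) |10> carries amplitude -sqrt(2)/2 in the final state.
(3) |01> carries amplitude sqrt(2)*I/2 in the final state.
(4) In the final state, YX has expectation 1.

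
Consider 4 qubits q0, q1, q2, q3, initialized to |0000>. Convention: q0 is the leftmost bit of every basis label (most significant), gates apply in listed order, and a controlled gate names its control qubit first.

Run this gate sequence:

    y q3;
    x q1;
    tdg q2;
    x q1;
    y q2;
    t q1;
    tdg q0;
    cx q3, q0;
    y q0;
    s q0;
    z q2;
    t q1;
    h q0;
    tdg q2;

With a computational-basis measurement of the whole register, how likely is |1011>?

The probability of measuring |1011> is 1/2.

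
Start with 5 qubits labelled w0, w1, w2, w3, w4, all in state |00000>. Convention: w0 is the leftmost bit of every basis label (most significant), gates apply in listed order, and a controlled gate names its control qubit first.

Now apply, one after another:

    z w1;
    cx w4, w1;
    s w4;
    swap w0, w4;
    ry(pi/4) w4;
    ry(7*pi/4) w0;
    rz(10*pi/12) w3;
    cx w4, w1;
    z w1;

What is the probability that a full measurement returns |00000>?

A full measurement returns |00000> with probability sqrt(2)/4 + 3/8.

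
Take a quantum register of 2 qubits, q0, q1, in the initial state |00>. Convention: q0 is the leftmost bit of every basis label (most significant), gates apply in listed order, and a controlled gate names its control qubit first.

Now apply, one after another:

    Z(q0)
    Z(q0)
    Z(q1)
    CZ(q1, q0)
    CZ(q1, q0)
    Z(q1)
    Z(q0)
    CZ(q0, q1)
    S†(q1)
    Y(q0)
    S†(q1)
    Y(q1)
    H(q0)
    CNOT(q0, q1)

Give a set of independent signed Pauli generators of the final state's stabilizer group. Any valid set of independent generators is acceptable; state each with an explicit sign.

The final state is stabilized by the group generated by -XX, -ZZ; other independent generating sets are equally valid. Key observation: steps 2-7 multiply out to the identity, so the circuit reduces to the remaining gates.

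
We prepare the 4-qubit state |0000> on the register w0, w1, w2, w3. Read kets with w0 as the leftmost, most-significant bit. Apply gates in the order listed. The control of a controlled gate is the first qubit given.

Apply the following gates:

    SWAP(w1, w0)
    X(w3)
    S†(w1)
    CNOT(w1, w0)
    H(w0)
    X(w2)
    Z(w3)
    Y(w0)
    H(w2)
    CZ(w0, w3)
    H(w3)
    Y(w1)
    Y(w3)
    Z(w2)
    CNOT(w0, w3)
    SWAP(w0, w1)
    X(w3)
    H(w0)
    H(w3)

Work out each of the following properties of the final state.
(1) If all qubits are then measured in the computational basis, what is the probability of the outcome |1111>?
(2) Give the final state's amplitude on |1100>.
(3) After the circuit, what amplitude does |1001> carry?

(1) Outcome |1111> occurs with probability 0.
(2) |1100> carries amplitude sqrt(2)*I/4 in the final state.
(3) The amplitude on |1001> is 0.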